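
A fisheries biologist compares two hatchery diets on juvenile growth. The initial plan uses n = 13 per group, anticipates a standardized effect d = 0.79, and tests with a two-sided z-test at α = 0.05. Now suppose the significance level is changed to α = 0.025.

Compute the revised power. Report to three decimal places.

Power ≈ 0.410

δ = d·√(n/2) = 0.79 × √(13/2) = 2.0141 (unchanged). New critical value: z_{0.0125} = 2.241.
Revised power = Φ(δ − 2.241) + Φ(−δ − 2.241) = Φ(-0.227) + Φ(-4.256) = 0.4101 + 0.0000 = 0.4101.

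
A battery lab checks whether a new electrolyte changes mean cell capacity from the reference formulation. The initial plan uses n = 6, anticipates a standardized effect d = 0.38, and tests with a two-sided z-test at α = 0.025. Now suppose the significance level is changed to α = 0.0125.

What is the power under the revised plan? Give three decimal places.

Power ≈ 0.059

δ = d·√n = 0.38 × √6 = 0.9308 (unchanged). New critical value: z_{0.0063} = 2.498.
Revised power = Φ(δ − 2.498) + Φ(−δ − 2.498) = Φ(-1.567) + Φ(-3.429) = 0.0586 + 0.0003 = 0.0589.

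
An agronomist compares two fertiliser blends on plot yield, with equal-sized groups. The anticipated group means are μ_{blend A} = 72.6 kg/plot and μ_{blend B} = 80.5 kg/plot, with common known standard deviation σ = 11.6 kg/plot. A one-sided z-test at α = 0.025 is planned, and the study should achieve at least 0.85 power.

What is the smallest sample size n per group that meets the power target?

n = 39 per group

Standardized effect: d = |μ_{blend A} − μ_{blend B}| / σ = |72.6 − 80.5| / 11.6 = 0.6810
Set Φ(δ − 1.960) = 0.85; then δ − 1.960 = Φ⁻¹(0.85) = 1.036, giving δ = 2.996.
δ = d·√(n/2) ⇒ n = 2(δ/d)² = 2 × (2.996 / 0.6810)² = 38.72.
Rounding up, n = 39 per group.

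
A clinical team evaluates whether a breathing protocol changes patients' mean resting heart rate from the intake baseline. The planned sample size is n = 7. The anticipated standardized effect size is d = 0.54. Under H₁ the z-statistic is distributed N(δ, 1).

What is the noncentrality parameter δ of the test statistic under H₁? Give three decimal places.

δ = d·√n = 0.54 × √7 = 1.4287

δ ≈ 1.429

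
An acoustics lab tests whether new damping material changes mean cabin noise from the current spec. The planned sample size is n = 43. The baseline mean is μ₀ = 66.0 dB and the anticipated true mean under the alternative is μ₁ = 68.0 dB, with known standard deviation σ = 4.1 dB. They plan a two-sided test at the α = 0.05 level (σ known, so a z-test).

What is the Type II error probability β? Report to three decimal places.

β ≈ 0.108

Standardized effect: d = |μ₁ − μ₀| / σ = |68.0 − 66.0| / 4.1 = 0.4878
Noncentrality parameter: δ = d·√n = 0.4878 × √43 = 3.1988
Two-sided α = 0.05 → critical value z_{0.025} = 1.960.
Power = Φ(δ − 1.960) + Φ(−δ − 1.960) = Φ(1.239) + Φ(-5.159) = 0.8923 + 0.0000 = 0.8923.
Type II error: β = 1 − power = 1 − 0.8923 = 0.1077.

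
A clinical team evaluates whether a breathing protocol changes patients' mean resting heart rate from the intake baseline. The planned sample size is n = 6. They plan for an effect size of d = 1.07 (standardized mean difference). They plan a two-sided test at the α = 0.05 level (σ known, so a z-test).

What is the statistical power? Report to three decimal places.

Noncentrality parameter: δ = d·√n = 1.07 × √6 = 2.6210
Two-sided α = 0.05 → critical value z_{0.025} = 1.960.
Power = Φ(δ − 1.960) + Φ(−δ − 1.960) = Φ(0.661) + Φ(-4.581) = 0.7457 + 0.0000 = 0.7457.

Power ≈ 0.746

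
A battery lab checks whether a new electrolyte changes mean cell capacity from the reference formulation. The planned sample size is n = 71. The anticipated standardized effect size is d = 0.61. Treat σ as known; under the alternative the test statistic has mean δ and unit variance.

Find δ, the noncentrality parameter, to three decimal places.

δ = d·√n = 0.61 × √71 = 5.1400

δ ≈ 5.140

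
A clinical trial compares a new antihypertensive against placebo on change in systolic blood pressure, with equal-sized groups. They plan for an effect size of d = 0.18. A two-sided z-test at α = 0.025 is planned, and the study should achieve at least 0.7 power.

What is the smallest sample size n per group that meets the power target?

n = 473 per group

Set Φ(δ − 2.241) = 0.7; then δ − 2.241 = Φ⁻¹(0.7) = 0.524, giving δ = 2.766.
(For δ > 0 the lower-tail rejection region contributes negligibly to power, so the one-term inversion is standard.)
δ = d·√(n/2) ⇒ n = 2(δ/d)² = 2 × (2.766 / 0.18)² = 472.20.
Rounding up, n = 473 per group.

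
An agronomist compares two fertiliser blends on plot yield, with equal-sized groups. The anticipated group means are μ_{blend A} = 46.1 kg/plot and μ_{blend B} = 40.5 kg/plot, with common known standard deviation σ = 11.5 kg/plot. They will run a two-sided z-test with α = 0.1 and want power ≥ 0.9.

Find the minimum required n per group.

Standardized effect: d = |μ_{blend A} − μ_{blend B}| / σ = |46.1 − 40.5| / 11.5 = 0.4870
For power 0.9 need Φ(δ − z_{0.05}) = 0.9, so δ = z_{0.05} + z_{0.10} = 1.645 + 1.282 = 2.926.
(For δ > 0 the lower-tail rejection region contributes negligibly to power, so the one-term inversion is standard.)
δ = d·√(n/2) ⇒ n = 2(δ/d)² = 2 × (2.926 / 0.4870)² = 72.23.
Round up to the next whole unit.

n = 73 per group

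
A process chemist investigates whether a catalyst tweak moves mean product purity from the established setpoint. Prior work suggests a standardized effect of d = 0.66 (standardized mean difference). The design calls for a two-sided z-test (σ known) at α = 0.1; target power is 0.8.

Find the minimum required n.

n = 15

For power 0.8 need Φ(δ − z_{0.05}) = 0.8, so δ = z_{0.05} + z_{0.20} = 1.645 + 0.842 = 2.486.
(Ignoring the negligible lower-tail rejection probability gives the usual closed-form inversion.)
δ = d·√n ⇒ n = (δ/d)² = (2.486 / 0.66)² = 14.19.
Rounding up, n = 15.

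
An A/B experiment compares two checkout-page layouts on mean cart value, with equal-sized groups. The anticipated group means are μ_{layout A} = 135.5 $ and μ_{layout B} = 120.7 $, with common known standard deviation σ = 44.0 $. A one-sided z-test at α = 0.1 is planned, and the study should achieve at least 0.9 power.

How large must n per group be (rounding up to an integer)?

Standardized effect: d = |μ_{layout A} − μ_{layout B}| / σ = |135.5 − 120.7| / 44.0 = 0.3364
Set Φ(δ − 1.282) = 0.9; then δ − 1.282 = Φ⁻¹(0.9) = 1.282, giving δ = 2.563.
δ = d·√(n/2) ⇒ n = 2(δ/d)² = 2 × (2.563 / 0.3364)² = 116.13.
Round up to the next whole unit.

n = 117 per group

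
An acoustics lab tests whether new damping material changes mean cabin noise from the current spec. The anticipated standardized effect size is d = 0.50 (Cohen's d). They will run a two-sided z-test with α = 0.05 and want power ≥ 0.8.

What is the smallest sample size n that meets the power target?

Set Φ(δ − 1.960) = 0.8; then δ − 1.960 = Φ⁻¹(0.8) = 0.842, giving δ = 2.802.
(The Φ(−δ − z_{α/2}) term is vanishingly small for δ > 0 and is dropped in the standard sample-size formula.)
δ = d·√n ⇒ n = (δ/d)² = (2.802 / 0.50)² = 31.40.
Rounding up, n = 32.

n = 32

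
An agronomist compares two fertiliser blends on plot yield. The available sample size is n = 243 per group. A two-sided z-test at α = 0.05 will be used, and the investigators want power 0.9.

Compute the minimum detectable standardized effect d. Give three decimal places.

Need Φ(δ − 1.960) = 0.9, so δ = 1.960 + 1.282 = 3.242.
(Lower-tail contribution to power is negligible for δ > 0.)
δ = d·√(n/2) ⇒ d = δ/√(n/2) = 3.242/√(243/2) = 0.2941.

d ≈ 0.294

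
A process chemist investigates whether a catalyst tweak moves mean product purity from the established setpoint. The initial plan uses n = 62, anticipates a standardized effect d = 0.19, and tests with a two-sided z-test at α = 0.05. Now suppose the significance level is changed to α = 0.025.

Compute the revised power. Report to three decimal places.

δ = d·√n = 0.19 × √62 = 1.4961 (unchanged). New critical value: z_{0.0125} = 2.241.
Revised power = Φ(δ − 2.241) + Φ(−δ − 2.241) = Φ(-0.745) + Φ(-3.737) = 0.2280 + 0.0001 = 0.2281.

Power ≈ 0.228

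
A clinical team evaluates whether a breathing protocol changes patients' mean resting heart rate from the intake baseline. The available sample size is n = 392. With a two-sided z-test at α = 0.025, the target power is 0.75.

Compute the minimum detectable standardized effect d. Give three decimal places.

d ≈ 0.147

Need Φ(δ − 2.241) = 0.75, so δ = 2.241 + 0.674 = 2.916.
(The second rejection-region term Φ(−δ − z_{α/2}) is negligible and dropped.)
δ = d·√n ⇒ d = δ/√n = 2.916/√392 = 0.1473.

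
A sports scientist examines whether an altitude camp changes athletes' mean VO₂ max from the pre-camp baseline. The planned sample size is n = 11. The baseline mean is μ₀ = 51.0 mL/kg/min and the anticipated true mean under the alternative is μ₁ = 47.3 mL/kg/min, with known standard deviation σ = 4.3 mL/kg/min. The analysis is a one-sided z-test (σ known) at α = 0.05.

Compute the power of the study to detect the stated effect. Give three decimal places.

Standardized effect: d = |μ₁ − μ₀| / σ = |47.3 − 51.0| / 4.3 = 0.8605
Noncentrality parameter: δ = d·√n = 0.8605 × √11 = 2.8538
Critical value for a one-sided test at α = 0.05: z_α = 1.645.
Power = Φ(δ − 1.645) = Φ(1.209) = 0.8867.

Power ≈ 0.887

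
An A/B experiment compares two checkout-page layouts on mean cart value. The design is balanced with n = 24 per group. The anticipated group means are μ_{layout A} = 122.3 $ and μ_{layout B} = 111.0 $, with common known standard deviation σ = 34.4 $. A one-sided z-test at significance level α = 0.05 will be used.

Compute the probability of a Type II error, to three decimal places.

Standardized effect: d = |μ_{layout A} − μ_{layout B}| / σ = |122.3 − 111.0| / 34.4 = 0.3285
Noncentrality parameter: δ = d·√(n/2) = 0.3285 × √(24/2) = 1.1379
Critical value for a one-sided test at α = 0.05: z_α = 1.645.
Power = Φ(δ − 1.645) = Φ(-0.507) = 0.3061.
Type II error: β = 1 − power = 1 − 0.3061 = 0.6939.

β ≈ 0.694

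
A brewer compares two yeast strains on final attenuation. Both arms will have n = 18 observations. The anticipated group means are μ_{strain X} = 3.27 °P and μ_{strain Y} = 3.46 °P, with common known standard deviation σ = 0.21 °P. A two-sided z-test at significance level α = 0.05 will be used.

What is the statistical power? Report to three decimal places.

Power ≈ 0.775

Standardized effect: d = |μ_{strain X} − μ_{strain Y}| / σ = |3.27 − 3.46| / 0.21 = 0.9048
Noncentrality parameter: δ = d·√(n/2) = 0.9048 × √(18/2) = 2.7143
Critical value for a two-sided test at α = 0.05: z_{α/2} = 1.960.
Power = Φ(δ − 1.960) + Φ(−δ − 1.960) = Φ(0.754) + Φ(-4.674) = 0.7747 + 0.0000 = 0.7747.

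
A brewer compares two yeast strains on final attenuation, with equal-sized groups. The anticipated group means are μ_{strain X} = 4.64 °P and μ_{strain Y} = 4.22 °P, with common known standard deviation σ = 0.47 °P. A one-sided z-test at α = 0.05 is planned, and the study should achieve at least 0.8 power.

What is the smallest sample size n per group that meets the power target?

n = 16 per group

Standardized effect: d = |μ_{strain X} − μ_{strain Y}| / σ = |4.64 − 4.22| / 0.47 = 0.8936
For power 0.8 need Φ(δ − z_{0.05}) = 0.8, so δ = z_{0.05} + z_{0.20} = 1.645 + 0.842 = 2.486.
δ = d·√(n/2) ⇒ n = 2(δ/d)² = 2 × (2.486 / 0.8936)² = 15.48.
Rounding up, n = 16 per group.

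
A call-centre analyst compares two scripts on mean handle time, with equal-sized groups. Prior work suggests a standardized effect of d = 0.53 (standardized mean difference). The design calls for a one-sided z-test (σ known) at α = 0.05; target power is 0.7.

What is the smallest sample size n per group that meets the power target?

n = 34 per group

Set Φ(δ − 1.645) = 0.7; then δ − 1.645 = Φ⁻¹(0.7) = 0.524, giving δ = 2.169.
δ = d·√(n/2) ⇒ n = 2(δ/d)² = 2 × (2.169 / 0.53)² = 33.50.
Round up to the next whole unit.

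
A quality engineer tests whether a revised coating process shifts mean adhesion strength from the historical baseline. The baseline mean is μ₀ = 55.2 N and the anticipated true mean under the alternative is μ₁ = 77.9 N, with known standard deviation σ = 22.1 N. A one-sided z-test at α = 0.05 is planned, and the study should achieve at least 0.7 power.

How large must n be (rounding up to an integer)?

Standardized effect: d = |μ₁ − μ₀| / σ = |77.9 − 55.2| / 22.1 = 1.0271
For power 0.7 need Φ(δ − z_{0.05}) = 0.7, so δ = z_{0.05} + z_{0.30} = 1.645 + 0.524 = 2.169.
δ = d·√n ⇒ n = (δ/d)² = (2.169 / 1.0271)² = 4.46.
Rounding up, n = 5.

n = 5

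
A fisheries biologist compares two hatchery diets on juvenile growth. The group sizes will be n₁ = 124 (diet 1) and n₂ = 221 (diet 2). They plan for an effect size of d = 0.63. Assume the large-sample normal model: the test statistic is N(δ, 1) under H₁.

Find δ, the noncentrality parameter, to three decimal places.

δ = d / √(1/n₁ + 1/n₂) = 0.63 / √(1/124 + 1/221) = 5.6148

δ ≈ 5.615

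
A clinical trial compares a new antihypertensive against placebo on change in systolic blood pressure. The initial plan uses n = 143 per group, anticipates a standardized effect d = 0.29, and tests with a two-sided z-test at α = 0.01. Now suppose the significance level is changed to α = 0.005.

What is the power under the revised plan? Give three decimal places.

Power ≈ 0.361

δ = d·√(n/2) = 0.29 × √(143/2) = 2.4522 (unchanged). New critical value: z_{0.0025} = 2.807.
Revised power = Φ(δ − 2.807) + Φ(−δ − 2.807) = Φ(-0.355) + Φ(-5.259) = 0.3613 + 0.0000 = 0.3613.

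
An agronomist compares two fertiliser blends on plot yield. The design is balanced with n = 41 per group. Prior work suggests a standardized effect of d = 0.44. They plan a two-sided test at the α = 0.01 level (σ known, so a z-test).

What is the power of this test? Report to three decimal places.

Power ≈ 0.280

Noncentrality parameter: δ = d·√(n/2) = 0.44 × √(41/2) = 1.9922
Critical value for a two-sided test at α = 0.01: z_{α/2} = 2.576.
Power = Φ(δ − 2.576) + Φ(−δ − 2.576) = Φ(-0.584) + Φ(-4.568) = 0.2797 + 0.0000 = 0.2797.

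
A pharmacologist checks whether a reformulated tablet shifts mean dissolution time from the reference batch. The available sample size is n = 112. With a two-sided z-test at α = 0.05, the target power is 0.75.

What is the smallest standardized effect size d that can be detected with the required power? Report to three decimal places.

Required noncentrality: δ = z_{0.025} + z_{0.25} = 1.960 + 0.674 = 2.634.
(The second rejection-region term Φ(−δ − z_{α/2}) is negligible and dropped.)
δ = d·√n ⇒ d = δ/√n = 2.634/√112 = 0.2489.

d ≈ 0.249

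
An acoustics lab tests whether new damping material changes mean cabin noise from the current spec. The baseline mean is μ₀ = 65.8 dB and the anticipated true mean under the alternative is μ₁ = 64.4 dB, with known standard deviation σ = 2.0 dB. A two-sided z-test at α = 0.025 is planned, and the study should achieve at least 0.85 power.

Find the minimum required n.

Standardized effect: d = |μ₁ − μ₀| / σ = |64.4 − 65.8| / 2.0 = 0.7000
Set Φ(δ − 2.241) = 0.85; then δ − 2.241 = Φ⁻¹(0.85) = 1.036, giving δ = 3.278.
(For δ > 0 the lower-tail rejection region contributes negligibly to power, so the one-term inversion is standard.)
δ = d·√n ⇒ n = (δ/d)² = (3.278 / 0.7000)² = 21.93.
Round up to the next whole unit.

n = 22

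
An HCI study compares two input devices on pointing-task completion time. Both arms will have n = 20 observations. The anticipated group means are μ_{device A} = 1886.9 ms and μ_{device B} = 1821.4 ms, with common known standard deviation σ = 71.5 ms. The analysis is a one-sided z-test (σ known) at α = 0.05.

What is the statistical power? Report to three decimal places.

Standardized effect: d = |μ_{device A} − μ_{device B}| / σ = |1886.9 − 1821.4| / 71.5 = 0.9161
Noncentrality parameter: λ = d·√(n/2) = 0.9161 × √(20/2) = 2.8969
One-sided α = 0.05 → critical value z_{0.05} = 1.645.
Power = P(Z > 1.645 − λ) = Φ(1.252) = 0.8947.

Power ≈ 0.895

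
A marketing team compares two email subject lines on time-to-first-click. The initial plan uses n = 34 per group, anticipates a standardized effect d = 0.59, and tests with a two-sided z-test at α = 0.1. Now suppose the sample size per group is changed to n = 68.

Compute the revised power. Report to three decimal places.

Power ≈ 0.964

With n = 68 per group: δ = d·√(n/2) = 0.59 × √(68/2) = 3.4403. Critical value z_{0.05} = 1.645.
Revised power = Φ(δ − 1.645) + Φ(−δ − 1.645) = Φ(1.795) + Φ(-5.085) = 0.9637 + 0.0000 = 0.9637.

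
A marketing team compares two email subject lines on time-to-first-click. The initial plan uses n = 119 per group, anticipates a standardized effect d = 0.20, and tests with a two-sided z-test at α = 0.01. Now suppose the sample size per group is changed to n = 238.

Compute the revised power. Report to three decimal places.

With n = 238 per group: δ = d·√(n/2) = 0.20 × √(238/2) = 2.1817. Critical value z_{0.005} = 2.576.
Revised power = Φ(δ − 2.576) + Φ(−δ − 2.576) = Φ(-0.394) + Φ(-4.758) = 0.3468 + 0.0000 = 0.3468.

Power ≈ 0.347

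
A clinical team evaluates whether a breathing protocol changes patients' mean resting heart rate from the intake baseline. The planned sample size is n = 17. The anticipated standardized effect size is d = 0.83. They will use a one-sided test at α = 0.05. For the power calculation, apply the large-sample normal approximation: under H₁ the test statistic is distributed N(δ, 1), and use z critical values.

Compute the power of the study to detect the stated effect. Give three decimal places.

Power ≈ 0.962

Noncentrality parameter: δ = d·√n = 0.83 × √17 = 3.4222
Critical value for a one-sided test at α = 0.05: z_α = 1.645.
Power = Φ(δ − 1.645) = Φ(1.777) = 0.9622.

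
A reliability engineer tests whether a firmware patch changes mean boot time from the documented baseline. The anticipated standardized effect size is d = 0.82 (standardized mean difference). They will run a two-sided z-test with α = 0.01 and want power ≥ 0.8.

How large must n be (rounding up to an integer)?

n = 18

Set Φ(δ − 2.576) = 0.8; then δ − 2.576 = Φ⁻¹(0.8) = 0.842, giving δ = 3.417.
(The Φ(−δ − z_{α/2}) term is vanishingly small for δ > 0 and is dropped in the standard sample-size formula.)
δ = d·√n ⇒ n = (δ/d)² = (3.417 / 0.82)² = 17.37.
Rounding up, n = 18.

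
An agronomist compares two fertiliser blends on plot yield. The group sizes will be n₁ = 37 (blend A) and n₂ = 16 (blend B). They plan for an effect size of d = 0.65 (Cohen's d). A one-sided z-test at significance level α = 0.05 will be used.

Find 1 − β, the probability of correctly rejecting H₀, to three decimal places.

Noncentrality parameter: δ = d / √(1/n₁ + 1/n₂) = 0.65 / √(1/37 + 1/16) = 2.1724
One-sided α = 0.05 → critical value z_{0.05} = 1.645.
Power = Φ(δ − 1.645) = Φ(0.528) = 0.7011.

Power ≈ 0.701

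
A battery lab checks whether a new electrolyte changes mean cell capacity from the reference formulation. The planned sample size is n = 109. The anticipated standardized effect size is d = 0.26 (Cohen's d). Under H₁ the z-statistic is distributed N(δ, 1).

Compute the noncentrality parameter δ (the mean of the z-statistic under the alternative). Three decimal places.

δ ≈ 2.714

δ = d·√n = 0.26 × √109 = 2.7145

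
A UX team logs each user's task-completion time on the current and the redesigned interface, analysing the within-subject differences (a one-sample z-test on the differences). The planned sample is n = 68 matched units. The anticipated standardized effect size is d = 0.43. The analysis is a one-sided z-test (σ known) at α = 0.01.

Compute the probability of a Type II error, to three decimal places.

β ≈ 0.111

Noncentrality parameter: δ = d·√n = 0.43 × √68 = 3.5459
Critical value for a one-sided test at α = 0.01: z_α = 2.326.
Power = P(Z > 2.326 − δ) = Φ(1.220) = 0.8887.
Type II error: β = 1 − power = 1 − 0.8887 = 0.1113.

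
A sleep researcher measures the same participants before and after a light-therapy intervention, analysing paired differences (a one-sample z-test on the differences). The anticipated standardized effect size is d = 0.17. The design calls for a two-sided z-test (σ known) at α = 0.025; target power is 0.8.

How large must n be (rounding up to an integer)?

n = 329

For power 0.8 need Φ(δ − z_{0.0125}) = 0.8, so δ = z_{0.0125} + z_{0.20} = 2.241 + 0.842 = 3.083.
(The Φ(−δ − z_{α/2}) term is vanishingly small for δ > 0 and is dropped in the standard sample-size formula.)
δ = d·√n ⇒ n = (δ/d)² = (3.083 / 0.17)² = 328.89.
Rounding up, n = 329.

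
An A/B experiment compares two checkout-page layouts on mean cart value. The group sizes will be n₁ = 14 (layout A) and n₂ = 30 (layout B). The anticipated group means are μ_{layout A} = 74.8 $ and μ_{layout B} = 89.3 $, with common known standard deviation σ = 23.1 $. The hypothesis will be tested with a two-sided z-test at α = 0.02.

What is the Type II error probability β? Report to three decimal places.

Standardized effect: d = |μ_{layout A} − μ_{layout B}| / σ = |74.8 − 89.3| / 23.1 = 0.6277
Noncentrality parameter: δ = d / √(1/n₁ + 1/n₂) = 0.6277 / √(1/14 + 1/30) = 1.9393
Critical value for a two-sided test at α = 0.02: z_{α/2} = 2.326.
Power = Φ(δ − 2.326) + Φ(−δ − 2.326) = Φ(-0.387) + Φ(-4.266) = 0.3494 + 0.0000 = 0.3494.
Type II error: β = 1 − power = 1 − 0.3494 = 0.6506.

β ≈ 0.651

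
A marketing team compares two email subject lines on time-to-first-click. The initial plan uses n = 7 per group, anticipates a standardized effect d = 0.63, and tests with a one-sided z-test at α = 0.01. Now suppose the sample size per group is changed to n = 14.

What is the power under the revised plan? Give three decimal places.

Power ≈ 0.255

With n = 14 per group: δ = d·√(n/2) = 0.63 × √(14/2) = 1.6668. Critical value z_{0.01} = 2.326.
Revised power = Φ(δ − 2.326) = Φ(-0.660) = 0.2548.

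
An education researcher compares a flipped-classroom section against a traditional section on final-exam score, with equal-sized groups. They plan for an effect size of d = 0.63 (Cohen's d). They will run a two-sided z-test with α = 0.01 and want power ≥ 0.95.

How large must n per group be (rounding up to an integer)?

n = 90 per group

Set Φ(δ − 2.576) = 0.95; then δ − 2.576 = Φ⁻¹(0.95) = 1.645, giving δ = 4.221.
(Ignoring the negligible lower-tail rejection probability gives the usual closed-form inversion.)
δ = d·√(n/2) ⇒ n = 2(δ/d)² = 2 × (4.221 / 0.63)² = 89.77.
Rounding up, n = 90 per group.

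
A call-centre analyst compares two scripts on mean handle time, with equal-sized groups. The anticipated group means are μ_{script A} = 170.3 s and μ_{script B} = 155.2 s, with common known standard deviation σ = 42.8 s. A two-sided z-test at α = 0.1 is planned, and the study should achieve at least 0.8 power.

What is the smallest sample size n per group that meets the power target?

Standardized effect: d = |μ_{script A} − μ_{script B}| / σ = |170.3 − 155.2| / 42.8 = 0.3528
Set Φ(δ − 1.645) = 0.8; then δ − 1.645 = Φ⁻¹(0.8) = 0.842, giving δ = 2.486.
(For δ > 0 the lower-tail rejection region contributes negligibly to power, so the one-term inversion is standard.)
δ = d·√(n/2) ⇒ n = 2(δ/d)² = 2 × (2.486 / 0.3528)² = 99.34.
Rounding up, n = 100 per group.

n = 100 per group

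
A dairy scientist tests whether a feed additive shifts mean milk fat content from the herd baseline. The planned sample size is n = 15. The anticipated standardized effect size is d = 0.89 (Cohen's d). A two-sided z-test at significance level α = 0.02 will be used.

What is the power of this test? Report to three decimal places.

Noncentrality parameter: δ = d·√n = 0.89 × √15 = 3.4470
Two-sided α = 0.02 → critical value z_{0.01} = 2.326.
Power = Φ(δ − 2.326) + Φ(−δ − 2.326) = Φ(1.121) + Φ(-5.773) = 0.8688 + 0.0000 = 0.8688.

Power ≈ 0.869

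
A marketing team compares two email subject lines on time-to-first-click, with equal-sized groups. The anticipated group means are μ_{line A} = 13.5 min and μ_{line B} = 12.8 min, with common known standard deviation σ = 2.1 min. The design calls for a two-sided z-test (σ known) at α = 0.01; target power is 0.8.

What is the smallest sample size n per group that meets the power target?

n = 211 per group

Standardized effect: d = |μ_{line A} − μ_{line B}| / σ = |13.5 − 12.8| / 2.1 = 0.3333
Set Φ(δ − 2.576) = 0.8; then δ − 2.576 = Φ⁻¹(0.8) = 0.842, giving δ = 3.417.
(The Φ(−δ − z_{α/2}) term is vanishingly small for δ > 0 and is dropped in the standard sample-size formula.)
δ = d·√(n/2) ⇒ n = 2(δ/d)² = 2 × (3.417 / 0.3333)² = 210.22.
Rounding up, n = 211 per group.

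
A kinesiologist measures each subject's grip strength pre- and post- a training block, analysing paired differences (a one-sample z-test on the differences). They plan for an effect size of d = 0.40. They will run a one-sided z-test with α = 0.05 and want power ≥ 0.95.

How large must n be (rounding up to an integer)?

Set Φ(δ − 1.645) = 0.95; then δ − 1.645 = Φ⁻¹(0.95) = 1.645, giving δ = 3.290.
δ = d·√n ⇒ n = (δ/d)² = (3.290 / 0.40)² = 67.64.
Rounding up, n = 68.

n = 68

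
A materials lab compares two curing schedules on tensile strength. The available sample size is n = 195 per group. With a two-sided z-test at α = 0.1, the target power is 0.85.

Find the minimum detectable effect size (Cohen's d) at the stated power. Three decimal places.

d ≈ 0.272

Required noncentrality: δ = z_{0.05} + z_{0.15} = 1.645 + 1.036 = 2.681.
(Lower-tail contribution to power is negligible for δ > 0.)
δ = d·√(n/2) ⇒ d = δ/√(n/2) = 2.681/√(195/2) = 0.2715.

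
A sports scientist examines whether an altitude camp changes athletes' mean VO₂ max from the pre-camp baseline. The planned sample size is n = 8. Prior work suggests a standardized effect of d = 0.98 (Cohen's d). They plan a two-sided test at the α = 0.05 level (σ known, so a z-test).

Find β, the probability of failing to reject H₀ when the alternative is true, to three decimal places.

β ≈ 0.208

Noncentrality parameter: δ = d·√n = 0.98 × √8 = 2.7719
Two-sided α = 0.05 → critical value z_{0.025} = 1.960.
Power = Φ(δ − 1.960) + Φ(−δ − 1.960) = Φ(0.812) + Φ(-4.732) = 0.7916 + 0.0000 = 0.7916.
Type II error: β = 1 − power = 1 − 0.7916 = 0.2084.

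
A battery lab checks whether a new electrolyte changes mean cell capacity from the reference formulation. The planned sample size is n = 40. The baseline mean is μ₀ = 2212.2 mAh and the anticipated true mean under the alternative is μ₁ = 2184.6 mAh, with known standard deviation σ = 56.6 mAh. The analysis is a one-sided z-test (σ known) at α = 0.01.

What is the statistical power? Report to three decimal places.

Power ≈ 0.776

Standardized effect: d = |μ₁ − μ₀| / σ = |2184.6 − 2212.2| / 56.6 = 0.4876
Noncentrality parameter: δ = d·√n = 0.4876 × √40 = 3.0841
Critical value for a one-sided test at α = 0.01: z_α = 2.326.
Power = P(Z > 2.326 − δ) = Φ(0.758) = 0.7757.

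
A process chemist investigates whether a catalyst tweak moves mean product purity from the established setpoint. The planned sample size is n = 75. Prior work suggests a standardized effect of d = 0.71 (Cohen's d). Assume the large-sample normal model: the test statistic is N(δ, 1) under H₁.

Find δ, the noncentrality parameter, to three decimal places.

The noncentrality parameter scales effect size by the design's sample-size factor: δ = d·√n = 0.71 × √75 = 6.1488

δ ≈ 6.149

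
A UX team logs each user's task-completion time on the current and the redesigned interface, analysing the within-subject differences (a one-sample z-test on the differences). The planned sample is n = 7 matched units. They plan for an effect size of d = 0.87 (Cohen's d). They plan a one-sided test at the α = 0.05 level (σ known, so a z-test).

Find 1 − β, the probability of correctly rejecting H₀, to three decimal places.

Noncentrality parameter: δ = d·√n = 0.87 × √7 = 2.3018
One-sided α = 0.05 → critical value z_{0.05} = 1.645.
Power = P(Z > 1.645 − δ) = Φ(0.657) = 0.7444.

Power ≈ 0.744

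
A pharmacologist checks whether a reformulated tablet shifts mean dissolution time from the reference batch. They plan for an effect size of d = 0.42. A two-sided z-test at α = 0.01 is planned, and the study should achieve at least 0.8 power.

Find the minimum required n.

n = 67

For power 0.8 need Φ(δ − z_{0.005}) = 0.8, so δ = z_{0.005} + z_{0.20} = 2.576 + 0.842 = 3.417.
(The Φ(−δ − z_{α/2}) term is vanishingly small for δ > 0 and is dropped in the standard sample-size formula.)
δ = d·√n ⇒ n = (δ/d)² = (3.417 / 0.42)² = 66.21.
Rounding up, n = 67.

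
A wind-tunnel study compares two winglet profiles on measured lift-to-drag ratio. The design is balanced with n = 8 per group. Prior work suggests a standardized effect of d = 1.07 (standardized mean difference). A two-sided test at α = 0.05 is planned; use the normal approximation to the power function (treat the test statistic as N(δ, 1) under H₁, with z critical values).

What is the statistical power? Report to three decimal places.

Power ≈ 0.571

Noncentrality parameter: δ = d·√(n/2) = 1.07 × √(8/2) = 2.1400
Critical value for a two-sided test at α = 0.05: z_{α/2} = 1.960.
Power = Φ(δ − 1.960) + Φ(−δ − 1.960) = Φ(0.180) + Φ(-4.100) = 0.5714 + 0.0000 = 0.5715.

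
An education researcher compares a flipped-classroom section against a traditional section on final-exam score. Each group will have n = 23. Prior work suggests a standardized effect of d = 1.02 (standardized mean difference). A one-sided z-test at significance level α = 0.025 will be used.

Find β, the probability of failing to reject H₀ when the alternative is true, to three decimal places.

β ≈ 0.067

Noncentrality parameter: λ = d·√(n/2) = 1.02 × √(23/2) = 3.4590
Critical value for a one-sided test at α = 0.025: z_α = 1.960.
Power = Φ(λ − 1.960) = Φ(1.499) = 0.9331.
Type II error: β = 1 − power = 1 − 0.9331 = 0.0669.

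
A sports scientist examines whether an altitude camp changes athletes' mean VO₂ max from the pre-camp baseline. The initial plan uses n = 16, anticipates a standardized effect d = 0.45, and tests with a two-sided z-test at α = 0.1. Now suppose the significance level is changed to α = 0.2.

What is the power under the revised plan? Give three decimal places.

Power ≈ 0.699

δ = d·√n = 0.45 × √16 = 1.8000 (unchanged). New critical value: z_{0.1} = 1.282.
Revised power = Φ(δ − 1.282) + Φ(−δ − 1.282) = Φ(0.518) + Φ(-3.082) = 0.6979 + 0.0010 = 0.6990.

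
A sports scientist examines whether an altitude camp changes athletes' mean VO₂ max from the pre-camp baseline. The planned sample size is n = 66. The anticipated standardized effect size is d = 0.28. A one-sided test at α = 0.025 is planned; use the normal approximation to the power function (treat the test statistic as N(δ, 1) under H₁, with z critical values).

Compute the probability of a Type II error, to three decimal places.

β ≈ 0.376

Noncentrality parameter: λ = d·√n = 0.28 × √66 = 2.2747
One-sided α = 0.025 → critical value z_{0.025} = 1.960.
Power = Φ(λ − 1.960) = Φ(0.315) = 0.6235.
Type II error: β = 1 − power = 1 − 0.6235 = 0.3765.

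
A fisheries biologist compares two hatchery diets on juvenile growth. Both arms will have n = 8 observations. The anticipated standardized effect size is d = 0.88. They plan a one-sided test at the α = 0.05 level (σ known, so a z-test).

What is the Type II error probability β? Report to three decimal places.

β ≈ 0.454

Noncentrality parameter: λ = d·√(n/2) = 0.88 × √(8/2) = 1.7600
Critical value for a one-sided test at α = 0.05: z_α = 1.645.
Power = Φ(λ − 1.645) = Φ(0.115) = 0.5458.
Type II error: β = 1 − power = 1 − 0.5458 = 0.4542.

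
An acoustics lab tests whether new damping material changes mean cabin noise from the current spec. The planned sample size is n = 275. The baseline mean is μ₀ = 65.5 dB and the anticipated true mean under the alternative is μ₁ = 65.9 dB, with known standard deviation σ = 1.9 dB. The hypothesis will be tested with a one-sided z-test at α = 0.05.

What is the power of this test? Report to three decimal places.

Power ≈ 0.968

Standardized effect: d = |μ₁ − μ₀| / σ = |65.9 − 65.5| / 1.9 = 0.2105
Noncentrality parameter: δ = d·√n = 0.2105 × √275 = 3.4912
One-sided α = 0.05 → critical value z_{0.05} = 1.645.
Power = Φ(δ − 1.645) = Φ(1.846) = 0.9676.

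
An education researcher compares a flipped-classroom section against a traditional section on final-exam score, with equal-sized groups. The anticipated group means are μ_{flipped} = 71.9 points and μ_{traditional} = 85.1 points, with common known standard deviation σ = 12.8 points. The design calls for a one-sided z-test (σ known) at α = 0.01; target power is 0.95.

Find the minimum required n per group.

Standardized effect: d = |μ_{flipped} − μ_{traditional}| / σ = |71.9 − 85.1| / 12.8 = 1.0312
For power 0.95 need Φ(δ − z_{0.01}) = 0.95, so δ = z_{0.01} + z_{0.05} = 2.326 + 1.645 = 3.971.
δ = d·√(n/2) ⇒ n = 2(δ/d)² = 2 × (3.971 / 1.0312)² = 29.66.
Round up to the next whole unit.

n = 30 per group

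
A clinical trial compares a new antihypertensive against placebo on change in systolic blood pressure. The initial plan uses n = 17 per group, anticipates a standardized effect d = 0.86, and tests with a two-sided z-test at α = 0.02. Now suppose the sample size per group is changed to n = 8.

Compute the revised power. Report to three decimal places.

With n = 8 per group: δ = d·√(n/2) = 0.86 × √(8/2) = 1.7200. Critical value z_{0.01} = 2.326.
Revised power = Φ(δ − 2.326) + Φ(−δ − 2.326) = Φ(-0.606) + Φ(-4.046) = 0.2721 + 0.0000 = 0.2722.

Power ≈ 0.272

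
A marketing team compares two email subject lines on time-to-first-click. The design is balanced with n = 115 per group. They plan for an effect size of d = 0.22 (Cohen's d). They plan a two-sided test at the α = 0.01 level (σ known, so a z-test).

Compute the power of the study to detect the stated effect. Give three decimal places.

Noncentrality parameter: δ = d·√(n/2) = 0.22 × √(115/2) = 1.6682
Critical value for a two-sided test at α = 0.01: z_{α/2} = 2.576.
Power = Φ(δ − 2.576) + Φ(−δ − 2.576) = Φ(-0.908) + Φ(-4.244) = 0.1820 + 0.0000 = 0.1821.

Power ≈ 0.182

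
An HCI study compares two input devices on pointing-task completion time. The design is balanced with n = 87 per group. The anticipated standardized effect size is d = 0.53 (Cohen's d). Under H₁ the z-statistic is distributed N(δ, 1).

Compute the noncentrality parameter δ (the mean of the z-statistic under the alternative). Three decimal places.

The noncentrality parameter scales effect size by the design's sample-size factor: δ = d·√(n/2) = 0.53 × √(87/2) = 3.4956

δ ≈ 3.496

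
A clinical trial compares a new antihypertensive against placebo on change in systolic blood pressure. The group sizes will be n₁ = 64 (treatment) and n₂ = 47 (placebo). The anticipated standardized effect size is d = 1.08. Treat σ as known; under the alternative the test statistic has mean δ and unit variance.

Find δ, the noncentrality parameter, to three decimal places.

δ ≈ 5.622

δ = d / √(1/n₁ + 1/n₂) = 1.08 / √(1/64 + 1/47) = 5.6221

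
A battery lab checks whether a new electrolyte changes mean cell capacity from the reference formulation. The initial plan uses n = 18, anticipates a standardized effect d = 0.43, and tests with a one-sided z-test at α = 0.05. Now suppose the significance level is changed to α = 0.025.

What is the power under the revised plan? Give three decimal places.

Power ≈ 0.446

δ = d·√n = 0.43 × √18 = 1.8243 (unchanged). New critical value: z_{0.025} = 1.960.
Revised power = Φ(δ − 1.960) = Φ(-0.136) = 0.4461.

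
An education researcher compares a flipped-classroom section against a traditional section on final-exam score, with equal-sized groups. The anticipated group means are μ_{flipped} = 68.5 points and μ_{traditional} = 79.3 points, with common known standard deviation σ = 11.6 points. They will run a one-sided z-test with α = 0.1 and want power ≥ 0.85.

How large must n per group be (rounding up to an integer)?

n = 13 per group

Standardized effect: d = |μ_{flipped} − μ_{traditional}| / σ = |68.5 − 79.3| / 11.6 = 0.9310
For power 0.85 need Φ(δ − z_{0.1}) = 0.85, so δ = z_{0.1} + z_{0.15} = 1.282 + 1.036 = 2.318.
δ = d·√(n/2) ⇒ n = 2(δ/d)² = 2 × (2.318 / 0.9310)² = 12.40.
Rounding up, n = 13 per group.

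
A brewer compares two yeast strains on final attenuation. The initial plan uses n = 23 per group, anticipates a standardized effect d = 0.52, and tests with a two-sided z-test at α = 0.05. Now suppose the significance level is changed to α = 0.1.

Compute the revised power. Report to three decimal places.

δ = d·√(n/2) = 0.52 × √(23/2) = 1.7634 (unchanged). New critical value: z_{0.05} = 1.645.
Revised power = Φ(δ − 1.645) + Φ(−δ − 1.645) = Φ(0.119) + Φ(-3.408) = 0.5472 + 0.0003 = 0.5475.

Power ≈ 0.548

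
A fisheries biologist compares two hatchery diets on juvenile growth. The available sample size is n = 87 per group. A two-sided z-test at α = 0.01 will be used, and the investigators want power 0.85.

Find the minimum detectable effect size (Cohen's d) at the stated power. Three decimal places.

d ≈ 0.548

Required noncentrality: δ = z_{0.005} + z_{0.15} = 2.576 + 1.036 = 3.612.
(Lower-tail contribution to power is negligible for δ > 0.)
δ = d·√(n/2) ⇒ d = δ/√(n/2) = 3.612/√(87/2) = 0.5477.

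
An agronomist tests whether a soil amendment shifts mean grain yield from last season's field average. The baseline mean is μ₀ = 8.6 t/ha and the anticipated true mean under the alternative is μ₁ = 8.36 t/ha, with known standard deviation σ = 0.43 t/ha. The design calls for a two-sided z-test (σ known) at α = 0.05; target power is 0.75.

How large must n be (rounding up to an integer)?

Standardized effect: d = |μ₁ − μ₀| / σ = |8.36 − 8.6| / 0.43 = 0.5581
Set Φ(δ − 1.960) = 0.75; then δ − 1.960 = Φ⁻¹(0.75) = 0.674, giving δ = 2.634.
(Ignoring the negligible lower-tail rejection probability gives the usual closed-form inversion.)
δ = d·√n ⇒ n = (δ/d)² = (2.634 / 0.5581)² = 22.28.
Round up to the next whole unit.

n = 23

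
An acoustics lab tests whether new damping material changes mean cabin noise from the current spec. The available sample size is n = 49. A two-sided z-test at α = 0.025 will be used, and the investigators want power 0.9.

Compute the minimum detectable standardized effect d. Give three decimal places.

Required noncentrality: δ = z_{0.0125} + z_{0.10} = 2.241 + 1.282 = 3.523.
(Lower-tail contribution to power is negligible for δ > 0.)
δ = d·√n ⇒ d = δ/√n = 3.523/√49 = 0.5033.

d ≈ 0.503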